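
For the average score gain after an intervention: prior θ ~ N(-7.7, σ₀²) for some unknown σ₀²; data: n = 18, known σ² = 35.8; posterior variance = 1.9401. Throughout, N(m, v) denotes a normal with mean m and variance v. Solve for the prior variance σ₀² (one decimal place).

σ₀² = 79.1

Posterior precision equals prior precision plus data precision: 1/σ_n² = 1/σ₀² + n/σ².
So 1/σ₀² = 1/1.9401 − 18/35.8 = 0.515437 − 0.502793 = 0.012644.
Hence σ₀² = 1/0.012644 ≈ 79.1.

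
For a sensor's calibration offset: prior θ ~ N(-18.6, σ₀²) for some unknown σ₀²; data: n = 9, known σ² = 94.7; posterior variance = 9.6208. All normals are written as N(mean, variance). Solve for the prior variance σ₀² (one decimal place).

σ₀² = 112.3

Posterior precision equals prior precision plus data precision: 1/σ_n² = 1/σ₀² + n/σ².
So 1/σ₀² = 1/9.6208 − 9/94.7 = 0.103941 − 0.095037 = 0.008904.
Hence σ₀² = 1/0.008904 ≈ 112.3.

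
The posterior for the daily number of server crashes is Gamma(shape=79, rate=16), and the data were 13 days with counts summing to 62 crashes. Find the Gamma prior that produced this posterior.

Gamma–Poisson conjugacy: posterior shape = α + Σxᵢ, posterior rate = β + n.
So α = 79 − 62 = 17 and β = 16 − 13 = 3.

Gamma(shape=17, rate=3)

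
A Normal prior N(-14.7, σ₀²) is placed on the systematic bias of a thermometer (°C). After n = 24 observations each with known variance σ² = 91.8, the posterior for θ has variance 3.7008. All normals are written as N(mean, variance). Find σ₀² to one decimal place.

For the Normal–Normal model with known σ², precisions add: τ_n = τ₀ + n/σ².
So 1/σ₀² = 1/3.7008 − 24/91.8 = 0.270212 − 0.261438 = 0.008774.
Hence σ₀² = 1/0.008774 ≈ 114.0.

σ₀² = 114.0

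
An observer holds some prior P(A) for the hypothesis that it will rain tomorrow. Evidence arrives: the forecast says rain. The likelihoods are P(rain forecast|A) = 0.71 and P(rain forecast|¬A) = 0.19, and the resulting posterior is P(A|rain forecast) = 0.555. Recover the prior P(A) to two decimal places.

Bayes' rule in odds form gives O(A|E) = O(A)·[P(E|A)/P(E|¬A)], hence O(A) = O(A|E)/LR.
Posterior odds = 0.555/(1−0.555) = 1.2472. LR = 0.71/0.19 = 3.7368.
Prior odds = 1.2472/3.7368 = 0.3338, so P(A) = 0.3338/(1+0.3338) ≈ 0.25.

P(A) = 0.25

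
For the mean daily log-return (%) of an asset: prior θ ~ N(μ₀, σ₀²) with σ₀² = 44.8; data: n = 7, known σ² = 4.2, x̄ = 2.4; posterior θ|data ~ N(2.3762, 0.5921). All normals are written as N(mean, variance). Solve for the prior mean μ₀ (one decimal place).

μ₀ = 0.6

The posterior mean is a precision-weighted average: μ_n = (τ₀μ₀ + τ_data·x̄)/(τ₀+τ_data), with τ₀=1/σ₀² and τ_data=n/σ².
Here τ₀ = 1/44.8 = 0.022321 and τ_data = 7/4.2 = 1.666667, so τ_n = 1.688988.
Rearranging for μ₀: μ₀ = (μ_n·τ_n − τ_data·x̄)/τ₀ = (2.3762·1.688988 − 1.666667·2.4) / 0.022321 = 0.013372/0.022321 ≈ 0.6.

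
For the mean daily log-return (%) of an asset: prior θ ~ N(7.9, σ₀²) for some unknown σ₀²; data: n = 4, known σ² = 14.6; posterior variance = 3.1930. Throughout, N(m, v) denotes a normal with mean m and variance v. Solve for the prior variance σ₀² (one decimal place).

σ₀² = 25.5

For the Normal–Normal model with known σ², precisions add: τ_n = τ₀ + n/σ².
So 1/σ₀² = 1/3.1930 − 4/14.6 = 0.313185 − 0.273973 = 0.039212.
Hence σ₀² = 1/0.039212 ≈ 25.5.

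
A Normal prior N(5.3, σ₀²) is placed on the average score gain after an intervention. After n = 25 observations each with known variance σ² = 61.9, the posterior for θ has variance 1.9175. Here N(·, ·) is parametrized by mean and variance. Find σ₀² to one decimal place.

Posterior precision equals prior precision plus data precision: 1/σ_n² = 1/σ₀² + n/σ².
So 1/σ₀² = 1/1.9175 − 25/61.9 = 0.521512 − 0.403877 = 0.117635.
Hence σ₀² = 1/0.117635 ≈ 8.5.

σ₀² = 8.5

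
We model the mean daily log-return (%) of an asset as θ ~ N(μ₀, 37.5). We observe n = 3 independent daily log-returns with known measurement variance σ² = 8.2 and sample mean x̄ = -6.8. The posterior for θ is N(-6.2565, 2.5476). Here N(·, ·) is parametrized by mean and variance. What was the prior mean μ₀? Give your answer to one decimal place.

μ₀ = 1.2

With known observation variance, the Normal–Normal posterior has precision τ_n = τ₀ + n/σ² and mean μ_n = (τ₀μ₀ + (n/σ²)x̄)/τ_n.
Here τ₀ = 1/37.5 = 0.026667 and τ_data = 3/8.2 = 0.365854, so τ_n = 0.392521.
Rearranging for μ₀: μ₀ = (μ_n·τ_n − τ_data·x̄)/τ₀ = (-6.2565·0.392521 − 0.365854·-6.8) / 0.026667 = 0.032000/0.026667 ≈ 1.2.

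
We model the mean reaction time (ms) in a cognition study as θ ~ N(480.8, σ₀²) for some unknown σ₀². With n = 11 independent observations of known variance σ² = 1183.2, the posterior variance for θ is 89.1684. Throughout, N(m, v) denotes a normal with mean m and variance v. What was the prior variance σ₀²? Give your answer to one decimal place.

For the Normal–Normal model with known σ², precisions add: τ_n = τ₀ + n/σ².
So 1/σ₀² = 1/89.1684 − 11/1183.2 = 0.011215 − 0.009297 = 0.001918.
Hence σ₀² = 1/0.001918 ≈ 521.4.

σ₀² = 521.4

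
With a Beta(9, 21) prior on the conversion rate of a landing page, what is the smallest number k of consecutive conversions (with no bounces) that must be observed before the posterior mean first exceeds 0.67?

k = 34

After k conversions and 0 bounces the posterior is Beta(9+k, 21), with mean (9+k)/(9+21+k).
Set (9+k)/(30+k) > 0.67 and solve: k > (0.67·30 − 9)/(1 − 0.67) = 33.636.
The smallest integer exceeding 33.636 is 34.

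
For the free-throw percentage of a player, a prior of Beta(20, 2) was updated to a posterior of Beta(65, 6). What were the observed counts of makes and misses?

Beta is conjugate to the binomial likelihood: posterior = Beta(α+s, β+f).
Match parameters: s=65−20=45, f=6−2=4.

45 makes and 4 misses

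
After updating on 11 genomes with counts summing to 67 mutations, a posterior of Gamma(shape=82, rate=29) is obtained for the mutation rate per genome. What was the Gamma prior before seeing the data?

Gamma–Poisson conjugacy: posterior shape = α + Σxᵢ, posterior rate = β + n.
So α = 82 − 67 = 15 and β = 29 − 11 = 18.

Gamma(shape=15, rate=18)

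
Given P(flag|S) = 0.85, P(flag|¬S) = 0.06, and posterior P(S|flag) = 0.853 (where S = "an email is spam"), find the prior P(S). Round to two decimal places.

Bayes' rule in odds form gives O(S|E) = O(S)·[P(E|S)/P(E|¬S)], hence O(S) = O(S|E)/LR.
Posterior odds = 0.853/(1−0.853) = 5.8027. LR = 0.85/0.06 = 14.1667.
Prior odds = 5.8027/14.1667 = 0.4096, so P(S) = 0.4096/(1+0.4096) ≈ 0.29.

P(S) = 0.29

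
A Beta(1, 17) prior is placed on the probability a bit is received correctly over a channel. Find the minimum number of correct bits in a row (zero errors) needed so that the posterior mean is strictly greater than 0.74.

k = 48

After k correct bits and 0 errors the posterior is Beta(1+k, 17), with mean (1+k)/(1+17+k).
Set (1+k)/(18+k) > 0.74 and solve: k > (0.74·18 − 1)/(1 − 0.74) = 47.385.
The smallest integer exceeding 47.385 is 48, and checking k=48: (49)/(66) = 0.7424 > 0.74.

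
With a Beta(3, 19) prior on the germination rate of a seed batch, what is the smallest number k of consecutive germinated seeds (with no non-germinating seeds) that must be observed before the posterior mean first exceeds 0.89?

After k germinated seeds and 0 non-germinating seeds the posterior is Beta(3+k, 19), with mean (3+k)/(3+19+k).
Set (3+k)/(22+k) > 0.89 and solve: k > (0.89·22 − 3)/(1 − 0.89) = 150.727.
The smallest integer exceeding 150.727 is 151.

k = 151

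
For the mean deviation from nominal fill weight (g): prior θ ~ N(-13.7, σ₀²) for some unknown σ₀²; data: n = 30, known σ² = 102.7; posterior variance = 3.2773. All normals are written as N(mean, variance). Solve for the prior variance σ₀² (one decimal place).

σ₀² = 76.8

Posterior precision equals prior precision plus data precision: 1/σ_n² = 1/σ₀² + n/σ².
So 1/σ₀² = 1/3.2773 − 30/102.7 = 0.305129 − 0.292113 = 0.013016.
Hence σ₀² = 1/0.013016 ≈ 76.8.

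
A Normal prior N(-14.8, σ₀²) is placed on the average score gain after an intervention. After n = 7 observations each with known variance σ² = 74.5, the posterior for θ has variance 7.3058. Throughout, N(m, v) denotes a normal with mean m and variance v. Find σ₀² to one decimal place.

σ₀² = 23.3

For the Normal–Normal model with known σ², precisions add: τ_n = τ₀ + n/σ².
So 1/σ₀² = 1/7.3058 − 7/74.5 = 0.136878 − 0.093960 = 0.042918.
Hence σ₀² = 1/0.042918 ≈ 23.3.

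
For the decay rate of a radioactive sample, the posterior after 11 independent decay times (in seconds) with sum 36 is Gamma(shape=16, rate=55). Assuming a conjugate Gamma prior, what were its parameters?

Gamma–exponential conjugacy: posterior shape = α + n, posterior rate = β + Σtᵢ.
So α = 16 − 11 = 5 and β = 55 − 36 = 19.

Gamma(shape=5, rate=19)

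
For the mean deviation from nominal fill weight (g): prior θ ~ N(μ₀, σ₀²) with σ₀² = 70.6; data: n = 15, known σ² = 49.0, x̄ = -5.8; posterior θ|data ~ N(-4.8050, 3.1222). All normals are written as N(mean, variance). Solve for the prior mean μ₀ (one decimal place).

With known observation variance, the Normal–Normal posterior has precision τ_n = τ₀ + n/σ² and mean μ_n = (τ₀μ₀ + (n/σ²)x̄)/τ_n.
Here τ₀ = 1/70.6 = 0.014164 and τ_data = 15/49.0 = 0.306122, so τ_n = 0.320286.
Rearranging for μ₀: μ₀ = (μ_n·τ_n − τ_data·x̄)/τ₀ = (-4.8050·0.320286 − 0.306122·-5.8) / 0.014164 = 0.236533/0.014164 ≈ 16.7.

μ₀ = 16.7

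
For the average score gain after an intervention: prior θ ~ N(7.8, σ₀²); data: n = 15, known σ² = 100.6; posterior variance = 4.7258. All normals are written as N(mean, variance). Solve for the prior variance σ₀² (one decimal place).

σ₀² = 16.0

For the Normal–Normal model with known σ², precisions add: τ_n = τ₀ + n/σ².
So 1/σ₀² = 1/4.7258 − 15/100.6 = 0.211604 − 0.149105 = 0.062499.
Hence σ₀² = 1/0.062499 ≈ 16.0.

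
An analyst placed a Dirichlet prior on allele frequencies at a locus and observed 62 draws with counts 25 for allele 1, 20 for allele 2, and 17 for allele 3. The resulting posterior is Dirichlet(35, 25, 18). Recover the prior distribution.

For a Dirichlet(α) prior with multinomial counts c, the posterior is Dirichlet(α + c) componentwise.
Subtract each count from the matching posterior parameter: 35−25=10, 25−20=5, 18−17=1.

Dirichlet(10, 5, 1)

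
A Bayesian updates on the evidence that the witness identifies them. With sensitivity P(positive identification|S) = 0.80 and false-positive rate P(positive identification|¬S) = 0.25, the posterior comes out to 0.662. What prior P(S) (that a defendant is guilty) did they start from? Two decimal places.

P(S) = 0.38

In odds form, posterior odds = prior odds × likelihood ratio, so prior odds = posterior odds ÷ LR.
Posterior odds = 0.662/(1−0.662) = 1.9586. LR = 0.80/0.25 = 3.2000.
Prior odds = 1.9586/3.2000 = 0.6121, so P(S) = 0.6121/(1+0.6121) ≈ 0.38.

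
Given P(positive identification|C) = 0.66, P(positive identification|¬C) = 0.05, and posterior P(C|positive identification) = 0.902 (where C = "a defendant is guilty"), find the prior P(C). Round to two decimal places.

P(C) = 0.41

Bayes' rule in odds form gives O(C|E) = O(C)·[P(E|C)/P(E|¬C)], hence O(C) = O(C|E)/LR.
Posterior odds = 0.902/(1−0.902) = 9.2041. LR = 0.66/0.05 = 13.2000.
Prior odds = 9.2041/13.2000 = 0.6973, so P(C) = 0.6973/(1+0.6973) ≈ 0.41.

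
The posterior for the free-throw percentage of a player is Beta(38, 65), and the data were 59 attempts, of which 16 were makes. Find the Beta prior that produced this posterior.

Beta(22, 22)

Under Beta–binomial conjugacy the posterior parameters are (α+s, β+f).
So α = 38 − 16 = 22 and β = 65 − 43 = 22.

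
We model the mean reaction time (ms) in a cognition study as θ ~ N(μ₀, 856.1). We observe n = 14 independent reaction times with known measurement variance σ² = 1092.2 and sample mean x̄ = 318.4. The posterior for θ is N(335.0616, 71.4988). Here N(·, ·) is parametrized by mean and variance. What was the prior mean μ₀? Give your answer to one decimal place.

μ₀ = 517.9

The posterior mean is a precision-weighted average: μ_n = (τ₀μ₀ + τ_data·x̄)/(τ₀+τ_data), with τ₀=1/σ₀² and τ_data=n/σ².
Here τ₀ = 1/856.1 = 0.001168 and τ_data = 14/1092.2 = 0.012818, so τ_n = 0.013986.
Rearranging for μ₀: μ₀ = (μ_n·τ_n − τ_data·x̄)/τ₀ = (335.0616·0.013986 − 0.012818·318.4) / 0.001168 = 0.604920/0.001168 ≈ 517.9.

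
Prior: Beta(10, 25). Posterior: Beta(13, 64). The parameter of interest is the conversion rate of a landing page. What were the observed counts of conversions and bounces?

A Beta(α, β) prior with s successes and f failures in binomial data gives a Beta(α+s, β+f) posterior.
Match parameters: s=13−10=3, f=64−25=39.

3 conversions and 39 bounces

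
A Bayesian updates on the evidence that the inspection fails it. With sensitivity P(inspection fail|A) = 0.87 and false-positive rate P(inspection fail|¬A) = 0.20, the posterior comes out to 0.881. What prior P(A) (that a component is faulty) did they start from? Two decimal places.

In odds form, posterior odds = prior odds × likelihood ratio, so prior odds = posterior odds ÷ LR.
Posterior odds = 0.881/(1−0.881) = 7.4034. LR = 0.87/0.20 = 4.3500.
Prior odds = 7.4034/4.3500 = 1.7019, so P(A) = 1.7019/(1+1.7019) ≈ 0.63.

P(A) = 0.63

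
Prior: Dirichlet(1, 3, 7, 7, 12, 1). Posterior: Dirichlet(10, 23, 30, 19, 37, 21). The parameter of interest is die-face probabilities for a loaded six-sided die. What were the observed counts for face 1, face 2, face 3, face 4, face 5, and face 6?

counts (9, 20, 23, 12, 25, 20)

For a Dirichlet(α) prior with multinomial counts c, the posterior is Dirichlet(α + c) componentwise.
Counts are posterior − prior componentwise: 10−1=9, 23−3=20, 30−7=23, 19−7=12, 37−12=25, 21−1=20.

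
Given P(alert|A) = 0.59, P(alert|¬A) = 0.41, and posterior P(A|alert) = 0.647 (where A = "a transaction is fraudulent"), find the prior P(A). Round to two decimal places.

Bayes' rule in odds form gives O(A|E) = O(A)·[P(E|A)/P(E|¬A)], hence O(A) = O(A|E)/LR.
Posterior odds = 0.647/(1−0.647) = 1.8329. LR = 0.59/0.41 = 1.4390.
Prior odds = 1.8329/1.4390 = 1.2737, so P(A) = 1.2737/(1+1.2737) ≈ 0.56.

P(A) = 0.56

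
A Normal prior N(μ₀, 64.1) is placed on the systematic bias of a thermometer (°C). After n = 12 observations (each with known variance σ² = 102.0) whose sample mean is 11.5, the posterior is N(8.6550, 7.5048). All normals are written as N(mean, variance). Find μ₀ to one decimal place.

The posterior mean is a precision-weighted average: μ_n = (τ₀μ₀ + τ_data·x̄)/(τ₀+τ_data), with τ₀=1/σ₀² and τ_data=n/σ².
Here τ₀ = 1/64.1 = 0.015601 and τ_data = 12/102.0 = 0.117647, so τ_n = 0.133248.
Rearranging for μ₀: μ₀ = (μ_n·τ_n − τ_data·x̄)/τ₀ = (8.6550·0.133248 − 0.117647·11.5) / 0.015601 = -0.199679/0.015601 ≈ -12.8.

μ₀ = -12.8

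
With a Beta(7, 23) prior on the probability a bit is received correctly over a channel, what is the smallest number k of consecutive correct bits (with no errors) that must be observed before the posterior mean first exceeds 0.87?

k = 147

After k correct bits and 0 errors the posterior is Beta(7+k, 23), with mean (7+k)/(7+23+k).
Set (7+k)/(30+k) > 0.87 and solve: k > (0.87·30 − 7)/(1 − 0.87) = 146.923.
The smallest integer exceeding 146.923 is 147, and checking k=147: (154)/(177) = 0.8701 > 0.87.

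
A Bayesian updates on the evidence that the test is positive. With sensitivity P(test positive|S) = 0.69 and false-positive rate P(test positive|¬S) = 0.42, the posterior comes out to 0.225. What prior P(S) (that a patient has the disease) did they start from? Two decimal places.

In odds form, posterior odds = prior odds × likelihood ratio, so prior odds = posterior odds ÷ LR.
Posterior odds = 0.225/(1−0.225) = 0.2903. LR = 0.69/0.42 = 1.6429.
Prior odds = 0.2903/1.6429 = 0.1767, so P(S) = 0.1767/(1+0.1767) ≈ 0.15.

P(S) = 0.15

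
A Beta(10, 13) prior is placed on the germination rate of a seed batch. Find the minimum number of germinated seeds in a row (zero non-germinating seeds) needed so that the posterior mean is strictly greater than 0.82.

k = 50

After k germinated seeds and 0 non-germinating seeds the posterior is Beta(10+k, 13), with mean (10+k)/(10+13+k).
Set (10+k)/(23+k) > 0.82 and solve: k > (0.82·23 − 10)/(1 − 0.82) = 49.222.
The smallest integer exceeding 49.222 is 50, and checking k=50: (60)/(73) = 0.8219 > 0.82.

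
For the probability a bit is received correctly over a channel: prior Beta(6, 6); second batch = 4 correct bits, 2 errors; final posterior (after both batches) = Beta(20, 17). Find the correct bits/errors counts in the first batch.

10 correct bits and 9 errors

Because Beta–binomial updating is additive in the counts, the combined data contributed (α_post−α_prior, β_post−β_prior) successes and failures.
Total across both batches: 20−6=14 correct bits, 17−6=11 errors.
Subtract the second batch: 14−4=10 correct bits and 11−2=9 errors.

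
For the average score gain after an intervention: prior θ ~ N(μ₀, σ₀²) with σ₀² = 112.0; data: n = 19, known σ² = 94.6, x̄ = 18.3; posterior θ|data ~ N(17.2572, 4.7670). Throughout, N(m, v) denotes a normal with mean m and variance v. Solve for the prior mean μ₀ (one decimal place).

μ₀ = -6.2

With known observation variance, the Normal–Normal posterior has precision τ_n = τ₀ + n/σ² and mean μ_n = (τ₀μ₀ + (n/σ²)x̄)/τ_n.
Here τ₀ = 1/112.0 = 0.008929 and τ_data = 19/94.6 = 0.200846, so τ_n = 0.209775.
Rearranging for μ₀: μ₀ = (μ_n·τ_n − τ_data·x̄)/τ₀ = (17.2572·0.209775 − 0.200846·18.3) / 0.008929 = -0.055353/0.008929 ≈ -6.2.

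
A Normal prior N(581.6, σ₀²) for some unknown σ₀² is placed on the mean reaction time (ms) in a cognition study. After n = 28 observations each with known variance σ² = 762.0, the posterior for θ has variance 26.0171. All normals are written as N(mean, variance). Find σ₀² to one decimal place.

σ₀² = 591.4

Posterior precision equals prior precision plus data precision: 1/σ_n² = 1/σ₀² + n/σ².
So 1/σ₀² = 1/26.0171 − 28/762.0 = 0.038436 − 0.036745 = 0.001691.
Hence σ₀² = 1/0.001691 ≈ 591.4.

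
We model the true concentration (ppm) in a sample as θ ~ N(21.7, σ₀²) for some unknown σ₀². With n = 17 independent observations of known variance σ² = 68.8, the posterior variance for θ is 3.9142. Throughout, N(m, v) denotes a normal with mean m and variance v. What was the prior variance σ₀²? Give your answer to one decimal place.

σ₀² = 119.2

For the Normal–Normal model with known σ², precisions add: τ_n = τ₀ + n/σ².
So 1/σ₀² = 1/3.9142 − 17/68.8 = 0.255480 − 0.247093 = 0.008387.
Hence σ₀² = 1/0.008387 ≈ 119.2.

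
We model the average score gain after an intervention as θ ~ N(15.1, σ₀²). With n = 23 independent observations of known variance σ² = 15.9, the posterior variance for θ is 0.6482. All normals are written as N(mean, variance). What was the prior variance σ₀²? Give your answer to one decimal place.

Posterior precision equals prior precision plus data precision: 1/σ_n² = 1/σ₀² + n/σ².
So 1/σ₀² = 1/0.6482 − 23/15.9 = 1.542734 − 1.446541 = 0.096193.
Hence σ₀² = 1/0.096193 ≈ 10.4.

σ₀² = 10.4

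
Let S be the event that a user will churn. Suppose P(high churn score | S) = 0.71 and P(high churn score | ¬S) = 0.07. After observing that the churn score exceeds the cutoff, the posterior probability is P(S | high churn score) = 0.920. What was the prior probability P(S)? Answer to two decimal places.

In odds form, posterior odds = prior odds × likelihood ratio, so prior odds = posterior odds ÷ LR.
Posterior odds = 0.920/(1−0.920) = 11.5000. LR = 0.71/0.07 = 10.1429.
Prior odds = 11.5000/10.1429 = 1.1338, so P(S) = 1.1338/(1+1.1338) ≈ 0.53.

P(S) = 0.53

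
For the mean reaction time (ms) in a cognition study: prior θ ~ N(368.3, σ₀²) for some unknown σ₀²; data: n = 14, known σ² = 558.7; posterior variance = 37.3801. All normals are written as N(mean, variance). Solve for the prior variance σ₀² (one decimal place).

σ₀² = 590.3

Posterior precision equals prior precision plus data precision: 1/σ_n² = 1/σ₀² + n/σ².
So 1/σ₀² = 1/37.3801 − 14/558.7 = 0.026752 − 0.025058 = 0.001694.
Hence σ₀² = 1/0.001694 ≈ 590.3.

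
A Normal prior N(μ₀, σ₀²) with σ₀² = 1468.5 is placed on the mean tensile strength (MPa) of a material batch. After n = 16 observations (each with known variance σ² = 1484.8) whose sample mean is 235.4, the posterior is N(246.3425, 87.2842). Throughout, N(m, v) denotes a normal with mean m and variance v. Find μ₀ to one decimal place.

μ₀ = 419.5

The posterior mean is a precision-weighted average: μ_n = (τ₀μ₀ + τ_data·x̄)/(τ₀+τ_data), with τ₀=1/σ₀² and τ_data=n/σ².
Here τ₀ = 1/1468.5 = 0.000681 and τ_data = 16/1484.8 = 0.010776, so τ_n = 0.011457.
Rearranging for μ₀: μ₀ = (μ_n·τ_n − τ_data·x̄)/τ₀ = (246.3425·0.011457 − 0.010776·235.4) / 0.000681 = 0.285676/0.000681 ≈ 419.5.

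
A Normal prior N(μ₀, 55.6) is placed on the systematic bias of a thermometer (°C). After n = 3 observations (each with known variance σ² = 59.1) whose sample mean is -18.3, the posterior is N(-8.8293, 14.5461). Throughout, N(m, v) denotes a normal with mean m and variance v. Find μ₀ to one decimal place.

μ₀ = 17.9

With known observation variance, the Normal–Normal posterior has precision τ_n = τ₀ + n/σ² and mean μ_n = (τ₀μ₀ + (n/σ²)x̄)/τ_n.
Here τ₀ = 1/55.6 = 0.017986 and τ_data = 3/59.1 = 0.050761, so τ_n = 0.068747.
Rearranging for μ₀: μ₀ = (μ_n·τ_n − τ_data·x̄)/τ₀ = (-8.8293·0.068747 − 0.050761·-18.3) / 0.017986 = 0.321938/0.017986 ≈ 17.9.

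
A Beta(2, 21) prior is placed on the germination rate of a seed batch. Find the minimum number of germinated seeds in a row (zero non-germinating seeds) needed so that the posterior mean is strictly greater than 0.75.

After k germinated seeds and 0 non-germinating seeds the posterior is Beta(2+k, 21), with mean (2+k)/(2+21+k).
Set (2+k)/(23+k) > 0.75 and solve: k > (0.75·23 − 2)/(1 − 0.75) = 61.000.
The smallest integer exceeding 61.000 is 62, and checking k=62: (64)/(85) = 0.7529 > 0.75.

k = 62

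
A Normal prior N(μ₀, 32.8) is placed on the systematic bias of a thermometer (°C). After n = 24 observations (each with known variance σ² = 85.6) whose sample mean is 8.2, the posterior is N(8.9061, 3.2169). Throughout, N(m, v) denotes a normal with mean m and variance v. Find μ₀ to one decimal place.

μ₀ = 15.4

With known observation variance, the Normal–Normal posterior has precision τ_n = τ₀ + n/σ² and mean μ_n = (τ₀μ₀ + (n/σ²)x̄)/τ_n.
Here τ₀ = 1/32.8 = 0.030488 and τ_data = 24/85.6 = 0.280374, so τ_n = 0.310862.
Rearranging for μ₀: μ₀ = (μ_n·τ_n − τ_data·x̄)/τ₀ = (8.9061·0.310862 − 0.280374·8.2) / 0.030488 = 0.469501/0.030488 ≈ 15.4.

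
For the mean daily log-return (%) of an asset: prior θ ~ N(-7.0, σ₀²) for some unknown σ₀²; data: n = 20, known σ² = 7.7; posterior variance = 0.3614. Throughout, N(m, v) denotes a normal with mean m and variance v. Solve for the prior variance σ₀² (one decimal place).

σ₀² = 5.9

Posterior precision equals prior precision plus data precision: 1/σ_n² = 1/σ₀² + n/σ².
So 1/σ₀² = 1/0.3614 − 20/7.7 = 2.767017 − 2.597403 = 0.169614.
Hence σ₀² = 1/0.169614 ≈ 5.9.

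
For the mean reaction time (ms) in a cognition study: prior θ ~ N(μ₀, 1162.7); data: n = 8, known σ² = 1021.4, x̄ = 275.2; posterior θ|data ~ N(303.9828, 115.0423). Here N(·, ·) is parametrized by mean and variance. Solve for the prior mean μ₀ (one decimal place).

With known observation variance, the Normal–Normal posterior has precision τ_n = τ₀ + n/σ² and mean μ_n = (τ₀μ₀ + (n/σ²)x̄)/τ_n.
Here τ₀ = 1/1162.7 = 0.000860 and τ_data = 8/1021.4 = 0.007832, so τ_n = 0.008692.
Rearranging for μ₀: μ₀ = (μ_n·τ_n − τ_data·x̄)/τ₀ = (303.9828·0.008692 − 0.007832·275.2) / 0.000860 = 0.486852/0.000860 ≈ 566.1.

μ₀ = 566.1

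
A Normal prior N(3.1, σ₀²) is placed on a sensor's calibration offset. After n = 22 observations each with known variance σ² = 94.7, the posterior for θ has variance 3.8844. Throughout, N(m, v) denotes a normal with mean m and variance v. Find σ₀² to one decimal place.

Posterior precision equals prior precision plus data precision: 1/σ_n² = 1/σ₀² + n/σ².
So 1/σ₀² = 1/3.8844 − 22/94.7 = 0.257440 − 0.232313 = 0.025127.
Hence σ₀² = 1/0.025127 ≈ 39.8.

σ₀² = 39.8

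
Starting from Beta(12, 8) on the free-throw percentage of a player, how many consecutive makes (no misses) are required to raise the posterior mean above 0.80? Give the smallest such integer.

After k makes and 0 misses the posterior is Beta(12+k, 8), with mean (12+k)/(12+8+k).
Set (12+k)/(20+k) > 0.80 and solve: k > (0.80·20 − 12)/(1 − 0.80) = 20.000.
The smallest integer exceeding 20.000 is 21, and checking k=21: (33)/(41) = 0.8049 > 0.80.

k = 21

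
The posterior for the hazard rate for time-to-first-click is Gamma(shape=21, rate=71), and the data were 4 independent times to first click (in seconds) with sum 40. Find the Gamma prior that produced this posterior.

Gamma(shape=17, rate=31)

Gamma–exponential conjugacy: posterior shape = α + n, posterior rate = β + Σtᵢ.
So α = 21 − 4 = 17 and β = 71 − 40 = 31.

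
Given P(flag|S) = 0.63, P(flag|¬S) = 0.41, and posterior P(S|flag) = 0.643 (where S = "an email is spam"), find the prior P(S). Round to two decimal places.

P(S) = 0.54

Bayes' rule in odds form gives O(S|E) = O(S)·[P(E|S)/P(E|¬S)], hence O(S) = O(S|E)/LR.
Posterior odds = 0.643/(1−0.643) = 1.8011. LR = 0.63/0.41 = 1.5366.
Prior odds = 1.8011/1.5366 = 1.1721, so P(S) = 1.1721/(1+1.1721) ≈ 0.54.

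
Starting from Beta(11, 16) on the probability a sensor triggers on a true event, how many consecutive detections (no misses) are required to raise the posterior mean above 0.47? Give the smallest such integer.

k = 4

After k detections and 0 misses the posterior is Beta(11+k, 16), with mean (11+k)/(11+16+k).
Set (11+k)/(27+k) > 0.47 and solve: k > (0.47·27 − 11)/(1 − 0.47) = 3.189.
The smallest integer exceeding 3.189 is 4.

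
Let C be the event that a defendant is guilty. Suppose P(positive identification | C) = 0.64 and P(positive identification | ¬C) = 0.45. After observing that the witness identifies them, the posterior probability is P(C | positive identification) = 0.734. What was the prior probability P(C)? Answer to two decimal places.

Bayes' rule in odds form gives O(C|E) = O(C)·[P(E|C)/P(E|¬C)], hence O(C) = O(C|E)/LR.
Posterior odds = 0.734/(1−0.734) = 2.7594. LR = 0.64/0.45 = 1.4222.
Prior odds = 2.7594/1.4222 = 1.9402, so P(C) = 1.9402/(1+1.9402) ≈ 0.66.

P(C) = 0.66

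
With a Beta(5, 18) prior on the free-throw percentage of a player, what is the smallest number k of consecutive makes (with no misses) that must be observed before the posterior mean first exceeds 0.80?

After k makes and 0 misses the posterior is Beta(5+k, 18), with mean (5+k)/(5+18+k).
Set (5+k)/(23+k) > 0.80 and solve: k > (0.80·23 − 5)/(1 − 0.80) = 67.000.
The smallest integer exceeding 67.000 is 68.

k = 68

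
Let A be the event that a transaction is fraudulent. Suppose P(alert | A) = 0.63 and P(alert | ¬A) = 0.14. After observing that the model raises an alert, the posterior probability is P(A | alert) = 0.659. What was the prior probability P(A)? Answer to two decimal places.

In odds form, posterior odds = prior odds × likelihood ratio, so prior odds = posterior odds ÷ LR.
Posterior odds = 0.659/(1−0.659) = 1.9326. LR = 0.63/0.14 = 4.5000.
Prior odds = 1.9326/4.5000 = 0.4295, so P(A) = 0.4295/(1+0.4295) ≈ 0.30.

P(A) = 0.30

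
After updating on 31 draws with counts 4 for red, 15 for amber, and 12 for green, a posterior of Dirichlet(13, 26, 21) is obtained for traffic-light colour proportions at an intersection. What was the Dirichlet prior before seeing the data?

Dirichlet(9, 11, 9)

For a Dirichlet(α) prior with multinomial counts c, the posterior is Dirichlet(α + c) componentwise.
Subtract each count from the matching posterior parameter: 13−4=9, 26−15=11, 21−12=9.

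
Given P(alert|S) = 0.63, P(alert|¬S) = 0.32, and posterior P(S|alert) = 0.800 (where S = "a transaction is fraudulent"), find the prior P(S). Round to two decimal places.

Bayes' rule in odds form gives O(S|E) = O(S)·[P(E|S)/P(E|¬S)], hence O(S) = O(S|E)/LR.
Posterior odds = 0.800/(1−0.800) = 4.0000. LR = 0.63/0.32 = 1.9688.
Prior odds = 4.0000/1.9688 = 2.0317, so P(S) = 2.0317/(1+2.0317) ≈ 0.67.

P(S) = 0.67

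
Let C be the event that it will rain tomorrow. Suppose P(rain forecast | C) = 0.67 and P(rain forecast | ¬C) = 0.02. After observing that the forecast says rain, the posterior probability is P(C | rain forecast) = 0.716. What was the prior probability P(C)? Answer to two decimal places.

In odds form, posterior odds = prior odds × likelihood ratio, so prior odds = posterior odds ÷ LR.
Posterior odds = 0.716/(1−0.716) = 2.5211. LR = 0.67/0.02 = 33.5000.
Prior odds = 2.5211/33.5000 = 0.0753, so P(C) = 0.0753/(1+0.0753) ≈ 0.07.

P(C) = 0.07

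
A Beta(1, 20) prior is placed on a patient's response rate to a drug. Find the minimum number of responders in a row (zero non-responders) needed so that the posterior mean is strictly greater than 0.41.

k = 13

After k responders and 0 non-responders the posterior is Beta(1+k, 20), with mean (1+k)/(1+20+k).
Set (1+k)/(21+k) > 0.41 and solve: k > (0.41·21 − 1)/(1 − 0.41) = 12.898.
The smallest integer exceeding 12.898 is 13.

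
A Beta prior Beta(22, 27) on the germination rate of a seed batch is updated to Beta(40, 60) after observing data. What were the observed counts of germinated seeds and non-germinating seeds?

Beta is conjugate to the binomial likelihood: posterior = Beta(α+s, β+f).
Match parameters: s=40−22=18, f=60−27=33.

18 germinated seeds and 33 non-germinating seeds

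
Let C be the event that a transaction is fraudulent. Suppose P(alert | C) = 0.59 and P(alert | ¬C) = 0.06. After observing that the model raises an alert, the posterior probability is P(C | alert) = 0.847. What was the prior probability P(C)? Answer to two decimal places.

P(C) = 0.36

In odds form, posterior odds = prior odds × likelihood ratio, so prior odds = posterior odds ÷ LR.
Posterior odds = 0.847/(1−0.847) = 5.5359. LR = 0.59/0.06 = 9.8333.
Prior odds = 5.5359/9.8333 = 0.5630, so P(C) = 0.5630/(1+0.5630) ≈ 0.36.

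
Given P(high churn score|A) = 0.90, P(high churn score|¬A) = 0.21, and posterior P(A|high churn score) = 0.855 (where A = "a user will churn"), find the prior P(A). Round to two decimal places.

P(A) = 0.58

Bayes' rule in odds form gives O(A|E) = O(A)·[P(E|A)/P(E|¬A)], hence O(A) = O(A|E)/LR.
Posterior odds = 0.855/(1−0.855) = 5.8966. LR = 0.90/0.21 = 4.2857.
Prior odds = 5.8966/4.2857 = 1.3759, so P(A) = 1.3759/(1+1.3759) ≈ 0.58.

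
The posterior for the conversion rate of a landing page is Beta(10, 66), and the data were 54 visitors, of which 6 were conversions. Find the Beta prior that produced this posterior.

Beta is conjugate to the binomial likelihood: posterior = Beta(α+s, β+f).
Subtract the data counts: 10−6=4, 66−48=18.

Beta(4, 18)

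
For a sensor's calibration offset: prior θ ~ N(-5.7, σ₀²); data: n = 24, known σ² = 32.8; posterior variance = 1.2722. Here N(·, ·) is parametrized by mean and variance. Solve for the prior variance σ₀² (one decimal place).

σ₀² = 18.4

Posterior precision equals prior precision plus data precision: 1/σ_n² = 1/σ₀² + n/σ².
So 1/σ₀² = 1/1.2722 − 24/32.8 = 0.786040 − 0.731707 = 0.054333.
Hence σ₀² = 1/0.054333 ≈ 18.4.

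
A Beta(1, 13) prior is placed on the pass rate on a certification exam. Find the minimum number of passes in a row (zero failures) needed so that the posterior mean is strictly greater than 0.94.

After k passes and 0 failures the posterior is Beta(1+k, 13), with mean (1+k)/(1+13+k).
Set (1+k)/(14+k) > 0.94 and solve: k > (0.94·14 − 1)/(1 − 0.94) = 202.667.
The smallest integer exceeding 202.667 is 203.

k = 203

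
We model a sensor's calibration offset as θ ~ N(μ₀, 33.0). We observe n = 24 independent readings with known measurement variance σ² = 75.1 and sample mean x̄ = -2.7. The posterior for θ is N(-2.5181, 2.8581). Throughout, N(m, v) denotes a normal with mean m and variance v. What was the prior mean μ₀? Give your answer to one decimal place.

The posterior mean is a precision-weighted average: μ_n = (τ₀μ₀ + τ_data·x̄)/(τ₀+τ_data), with τ₀=1/σ₀² and τ_data=n/σ².
Here τ₀ = 1/33.0 = 0.030303 and τ_data = 24/75.1 = 0.319574, so τ_n = 0.349877.
Rearranging for μ₀: μ₀ = (μ_n·τ_n − τ_data·x̄)/τ₀ = (-2.5181·0.349877 − 0.319574·-2.7) / 0.030303 = -0.018175/0.030303 ≈ -0.6.

μ₀ = -0.6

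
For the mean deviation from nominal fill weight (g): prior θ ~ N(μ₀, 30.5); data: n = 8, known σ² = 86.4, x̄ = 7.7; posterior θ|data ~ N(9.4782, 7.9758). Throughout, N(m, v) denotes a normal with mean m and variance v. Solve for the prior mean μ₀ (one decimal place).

μ₀ = 14.5

The posterior mean is a precision-weighted average: μ_n = (τ₀μ₀ + τ_data·x̄)/(τ₀+τ_data), with τ₀=1/σ₀² and τ_data=n/σ².
Here τ₀ = 1/30.5 = 0.032787 and τ_data = 8/86.4 = 0.092593, so τ_n = 0.125380.
Rearranging for μ₀: μ₀ = (μ_n·τ_n − τ_data·x̄)/τ₀ = (9.4782·0.125380 − 0.092593·7.7) / 0.032787 = 0.475411/0.032787 ≈ 14.5.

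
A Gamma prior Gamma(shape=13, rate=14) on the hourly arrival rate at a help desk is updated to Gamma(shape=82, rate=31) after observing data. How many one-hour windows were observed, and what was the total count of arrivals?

A Gamma(α, β) prior (rate parametrization) on a Poisson rate with n observations summing to S gives posterior Gamma(α+S, β+n).
Matching: Σxᵢ = 82 − 13 = 69 and n = 31 − 14 = 17.

n = 17 one-hour windows with total 69 arrivals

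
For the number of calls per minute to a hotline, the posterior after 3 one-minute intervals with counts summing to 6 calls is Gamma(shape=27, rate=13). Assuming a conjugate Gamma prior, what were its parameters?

Gamma(shape=21, rate=10)

A Gamma(α, β) prior (rate parametrization) on a Poisson rate with n observations summing to S gives posterior Gamma(α+S, β+n).
So α = 27 − 6 = 21 and β = 13 − 3 = 10.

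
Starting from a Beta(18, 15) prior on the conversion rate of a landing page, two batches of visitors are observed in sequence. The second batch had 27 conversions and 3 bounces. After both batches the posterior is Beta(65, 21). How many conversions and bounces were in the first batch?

Because Beta–binomial updating is additive in the counts, the combined data contributed (α_post−α_prior, β_post−β_prior) successes and failures.
Total across both batches: 65−18=47 conversions, 21−15=6 bounces.
Subtract the second batch: 47−27=20 conversions and 6−3=3 bounces.

20 conversions and 3 bounces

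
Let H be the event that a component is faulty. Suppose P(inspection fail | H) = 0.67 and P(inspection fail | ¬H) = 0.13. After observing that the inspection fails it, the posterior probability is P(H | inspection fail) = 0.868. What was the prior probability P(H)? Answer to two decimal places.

Bayes' rule in odds form gives O(H|E) = O(H)·[P(E|H)/P(E|¬H)], hence O(H) = O(H|E)/LR.
Posterior odds = 0.868/(1−0.868) = 6.5758. LR = 0.67/0.13 = 5.1538.
Prior odds = 6.5758/5.1538 = 1.2759, so P(H) = 1.2759/(1+1.2759) ≈ 0.56.

P(H) = 0.56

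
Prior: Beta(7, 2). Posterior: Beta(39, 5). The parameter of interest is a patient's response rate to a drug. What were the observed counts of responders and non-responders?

32 responders and 3 non-responders

Beta is conjugate to the binomial likelihood: posterior = Beta(α+s, β+f).
So s = 39 − 7 = 32 and f = 5 − 2 = 3.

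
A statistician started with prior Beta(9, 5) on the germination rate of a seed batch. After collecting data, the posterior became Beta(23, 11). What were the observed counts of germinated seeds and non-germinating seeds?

Under Beta–binomial conjugacy the posterior parameters are (a+s, b+f).
Match parameters: s=23−9=14, f=11−5=6.

14 germinated seeds and 6 non-germinating seeds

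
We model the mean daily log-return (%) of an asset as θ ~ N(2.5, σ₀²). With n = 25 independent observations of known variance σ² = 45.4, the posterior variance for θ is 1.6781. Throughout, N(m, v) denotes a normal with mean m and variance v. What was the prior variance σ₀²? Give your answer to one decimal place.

σ₀² = 22.1

Posterior precision equals prior precision plus data precision: 1/σ_n² = 1/σ₀² + n/σ².
So 1/σ₀² = 1/1.6781 − 25/45.4 = 0.595912 − 0.550661 = 0.045251.
Hence σ₀² = 1/0.045251 ≈ 22.1.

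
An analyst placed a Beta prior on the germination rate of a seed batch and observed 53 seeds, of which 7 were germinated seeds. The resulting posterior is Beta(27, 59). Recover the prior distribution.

Beta(20, 13)

Under Beta–binomial conjugacy the posterior parameters are (a+s, b+f).
Subtract the data counts: 27−7=20, 59−46=13.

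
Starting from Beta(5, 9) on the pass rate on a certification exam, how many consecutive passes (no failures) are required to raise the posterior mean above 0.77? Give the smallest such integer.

k = 26

After k passes and 0 failures the posterior is Beta(5+k, 9), with mean (5+k)/(5+9+k).
Set (5+k)/(14+k) > 0.77 and solve: k > (0.77·14 − 5)/(1 − 0.77) = 25.130.
The smallest integer exceeding 25.130 is 26.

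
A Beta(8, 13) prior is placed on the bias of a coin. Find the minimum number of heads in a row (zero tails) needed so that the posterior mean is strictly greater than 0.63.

k = 15

After k heads and 0 tails the posterior is Beta(8+k, 13), with mean (8+k)/(8+13+k).
Set (8+k)/(21+k) > 0.63 and solve: k > (0.63·21 − 8)/(1 − 0.63) = 14.135.
The smallest integer exceeding 14.135 is 15.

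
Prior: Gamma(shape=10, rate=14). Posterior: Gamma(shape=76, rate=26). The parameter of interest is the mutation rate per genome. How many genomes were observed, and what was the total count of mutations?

n = 12 genomes with total 66 mutations

Gamma–Poisson conjugacy: posterior shape = α + Σxᵢ, posterior rate = β + n.
Matching: Σxᵢ = 76 − 10 = 66 and n = 26 − 14 = 12.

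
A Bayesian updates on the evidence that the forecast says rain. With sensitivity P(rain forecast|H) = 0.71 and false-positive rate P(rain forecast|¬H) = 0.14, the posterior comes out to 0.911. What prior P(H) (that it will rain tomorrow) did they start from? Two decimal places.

Bayes' rule in odds form gives O(H|E) = O(H)·[P(E|H)/P(E|¬H)], hence O(H) = O(H|E)/LR.
Posterior odds = 0.911/(1−0.911) = 10.2360. LR = 0.71/0.14 = 5.0714.
Prior odds = 10.2360/5.0714 = 2.0184, so P(H) = 2.0184/(1+2.0184) ≈ 0.67.

P(H) = 0.67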